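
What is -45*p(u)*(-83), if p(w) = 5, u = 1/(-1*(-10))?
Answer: 18675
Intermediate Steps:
u = ⅒ (u = 1/10 = ⅒ ≈ 0.10000)
-45*p(u)*(-83) = -45*5*(-83) = -225*(-83) = 18675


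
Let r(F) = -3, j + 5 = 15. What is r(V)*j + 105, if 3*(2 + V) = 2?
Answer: 75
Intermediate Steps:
j = 10 (j = -5 + 15 = 10)
V = -4/3 (V = -2 + (⅓)*2 = -2 + ⅔ = -4/3 ≈ -1.3333)
r(V)*j + 105 = -3*10 + 105 = -30 + 105 = 75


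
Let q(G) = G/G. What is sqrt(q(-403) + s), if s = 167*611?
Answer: sqrt(102038) ≈ 319.43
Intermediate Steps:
s = 102037
q(G) = 1
sqrt(q(-403) + s) = sqrt(1 + 102037) = sqrt(102038)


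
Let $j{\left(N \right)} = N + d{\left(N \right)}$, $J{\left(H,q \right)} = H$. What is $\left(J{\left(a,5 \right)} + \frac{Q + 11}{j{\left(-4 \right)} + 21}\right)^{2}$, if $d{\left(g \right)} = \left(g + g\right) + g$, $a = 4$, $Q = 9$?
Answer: $64$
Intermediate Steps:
$d{\left(g \right)} = 3 g$ ($d{\left(g \right)} = 2 g + g = 3 g$)
$j{\left(N \right)} = 4 N$ ($j{\left(N \right)} = N + 3 N = 4 N$)
$\left(J{\left(a,5 \right)} + \frac{Q + 11}{j{\left(-4 \right)} + 21}\right)^{2} = \left(4 + \frac{9 + 11}{4 \left(-4\right) + 21}\right)^{2} = \left(4 + \frac{20}{-16 + 21}\right)^{2} = \left(4 + \frac{20}{5}\right)^{2} = \left(4 + 20 \cdot \frac{1}{5}\right)^{2} = \left(4 + 4\right)^{2} = 8^{2} = 64$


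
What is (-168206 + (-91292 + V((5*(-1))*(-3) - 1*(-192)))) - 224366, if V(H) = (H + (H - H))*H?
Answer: -441015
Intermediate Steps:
V(H) = H² (V(H) = (H + 0)*H = H*H = H²)
(-168206 + (-91292 + V((5*(-1))*(-3) - 1*(-192)))) - 224366 = (-168206 + (-91292 + ((5*(-1))*(-3) - 1*(-192))²)) - 224366 = (-168206 + (-91292 + (-5*(-3) + 192)²)) - 224366 = (-168206 + (-91292 + (15 + 192)²)) - 224366 = (-168206 + (-91292 + 207²)) - 224366 = (-168206 + (-91292 + 42849)) - 224366 = (-168206 - 48443) - 224366 = -216649 - 224366 = -441015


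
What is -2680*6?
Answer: -16080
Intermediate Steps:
-2680*6 = -268*60 = -16080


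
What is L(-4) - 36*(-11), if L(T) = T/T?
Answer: 397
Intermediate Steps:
L(T) = 1
L(-4) - 36*(-11) = 1 - 36*(-11) = 1 + 396 = 397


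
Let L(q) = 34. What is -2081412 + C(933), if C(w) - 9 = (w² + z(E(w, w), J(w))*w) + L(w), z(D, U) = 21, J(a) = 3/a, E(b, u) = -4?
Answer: -1191287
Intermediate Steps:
C(w) = 43 + w² + 21*w (C(w) = 9 + ((w² + 21*w) + 34) = 9 + (34 + w² + 21*w) = 43 + w² + 21*w)
-2081412 + C(933) = -2081412 + (43 + 933² + 21*933) = -2081412 + (43 + 870489 + 19593) = -2081412 + 890125 = -1191287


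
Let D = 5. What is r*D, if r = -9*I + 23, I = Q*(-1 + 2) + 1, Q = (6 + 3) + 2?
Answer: -425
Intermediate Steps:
Q = 11 (Q = 9 + 2 = 11)
I = 12 (I = 11*(-1 + 2) + 1 = 11*1 + 1 = 11 + 1 = 12)
r = -85 (r = -9*12 + 23 = -108 + 23 = -85)
r*D = -85*5 = -425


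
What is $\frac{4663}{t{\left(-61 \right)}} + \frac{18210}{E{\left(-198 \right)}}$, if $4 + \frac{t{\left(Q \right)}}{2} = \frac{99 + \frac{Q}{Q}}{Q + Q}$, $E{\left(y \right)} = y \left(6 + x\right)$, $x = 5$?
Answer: $- \frac{11670821}{23716} \approx -492.11$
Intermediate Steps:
$E{\left(y \right)} = 11 y$ ($E{\left(y \right)} = y \left(6 + 5\right) = y 11 = 11 y$)
$t{\left(Q \right)} = -8 + \frac{100}{Q}$ ($t{\left(Q \right)} = -8 + 2 \frac{99 + \frac{Q}{Q}}{Q + Q} = -8 + 2 \frac{99 + 1}{2 Q} = -8 + 2 \cdot 100 \frac{1}{2 Q} = -8 + 2 \frac{50}{Q} = -8 + \frac{100}{Q}$)
$\frac{4663}{t{\left(-61 \right)}} + \frac{18210}{E{\left(-198 \right)}} = \frac{4663}{-8 + \frac{100}{-61}} + \frac{18210}{11 \left(-198\right)} = \frac{4663}{-8 + 100 \left(- \frac{1}{61}\right)} + \frac{18210}{-2178} = \frac{4663}{-8 - \frac{100}{61}} + 18210 \left(- \frac{1}{2178}\right) = \frac{4663}{- \frac{588}{61}} - \frac{3035}{363} = 4663 \left(- \frac{61}{588}\right) - \frac{3035}{363} = - \frac{284443}{588} - \frac{3035}{363} = - \frac{11670821}{23716}$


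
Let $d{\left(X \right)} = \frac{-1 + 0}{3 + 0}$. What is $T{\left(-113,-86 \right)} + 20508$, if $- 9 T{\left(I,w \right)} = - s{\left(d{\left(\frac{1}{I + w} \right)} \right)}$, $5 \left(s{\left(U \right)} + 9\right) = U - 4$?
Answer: $\frac{2768432}{135} \approx 20507.0$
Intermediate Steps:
$d{\left(X \right)} = - \frac{1}{3}$
$s{\left(U \right)} = - \frac{49}{5} + \frac{U}{5}$ ($s{\left(U \right)} = -9 + \frac{U - 4}{5} = -9 + \frac{-4 + U}{5} = -9 + \left(- \frac{4}{5} + \frac{U}{5}\right) = - \frac{49}{5} + \frac{U}{5}$)
$T{\left(I,w \right)} = - \frac{148}{135}$ ($T{\left(I,w \right)} = - \frac{\left(-1\right) \left(- \frac{49}{5} + \frac{1}{5} \left(- \frac{1}{3}\right)\right)}{9} = - \frac{\left(-1\right) \left(- \frac{49}{5} - \frac{1}{15}\right)}{9} = - \frac{\left(-1\right) \left(- \frac{148}{15}\right)}{9} = \left(- \frac{1}{9}\right) \frac{148}{15} = - \frac{148}{135}$)
$T{\left(-113,-86 \right)} + 20508 = - \frac{148}{135} + 20508 = \frac{2768432}{135}$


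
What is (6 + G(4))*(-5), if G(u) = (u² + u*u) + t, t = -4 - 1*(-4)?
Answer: -190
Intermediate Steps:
t = 0 (t = -4 + 4 = 0)
G(u) = 2*u² (G(u) = (u² + u*u) + 0 = (u² + u²) + 0 = 2*u² + 0 = 2*u²)
(6 + G(4))*(-5) = (6 + 2*4²)*(-5) = (6 + 2*16)*(-5) = (6 + 32)*(-5) = 38*(-5) = -190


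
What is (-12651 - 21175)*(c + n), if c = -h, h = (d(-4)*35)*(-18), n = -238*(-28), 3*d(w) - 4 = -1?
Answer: -246726844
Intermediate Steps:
d(w) = 1 (d(w) = 4/3 + (⅓)*(-1) = 4/3 - ⅓ = 1)
n = 6664
h = -630 (h = (1*35)*(-18) = 35*(-18) = -630)
c = 630 (c = -1*(-630) = 630)
(-12651 - 21175)*(c + n) = (-12651 - 21175)*(630 + 6664) = -33826*7294 = -246726844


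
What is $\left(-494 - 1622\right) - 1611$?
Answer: $-3727$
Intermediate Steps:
$\left(-494 - 1622\right) - 1611 = -2116 - 1611 = -3727$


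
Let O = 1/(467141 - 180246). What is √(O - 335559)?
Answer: 2*I*√140915504231230/40985 ≈ 579.27*I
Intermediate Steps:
O = 1/286895 ≈ 3.4856e-6
√(O - 335559) = √(1/286895 - 335559) = √(-96270199304/286895) = 2*I*√140915504231230/40985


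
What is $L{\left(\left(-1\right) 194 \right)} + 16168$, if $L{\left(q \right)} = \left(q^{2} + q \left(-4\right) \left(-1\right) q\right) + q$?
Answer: $204154$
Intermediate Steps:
$L{\left(q \right)} = q + 5 q^{2}$ ($L{\left(q \right)} = \left(q^{2} + - 4 q \left(-1\right) q\right) + q = \left(q^{2} + 4 q q\right) + q = \left(q^{2} + 4 q^{2}\right) + q = 5 q^{2} + q = q + 5 q^{2}$)
$L{\left(\left(-1\right) 194 \right)} + 16168 = \left(-1\right) 194 \left(1 + 5 \left(\left(-1\right) 194\right)\right) + 16168 = - 194 \left(1 + 5 \left(-194\right)\right) + 16168 = - 194 \left(1 - 970\right) + 16168 = \left(-194\right) \left(-969\right) + 16168 = 187986 + 16168 = 204154$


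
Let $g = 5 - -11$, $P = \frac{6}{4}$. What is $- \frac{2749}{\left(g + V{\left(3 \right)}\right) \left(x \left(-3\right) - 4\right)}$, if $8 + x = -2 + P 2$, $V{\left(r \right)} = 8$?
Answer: $- \frac{2749}{408} \approx -6.7377$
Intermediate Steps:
$P = \frac{3}{2}$ ($P = 6 \cdot \frac{1}{4} = \frac{3}{2} \approx 1.5$)
$g = 16$ ($g = 5 + 11 = 16$)
$x = -7$ ($x = -8 + \left(-2 + \frac{3}{2} \cdot 2\right) = -8 + \left(-2 + 3\right) = -8 + 1 = -7$)
$- \frac{2749}{\left(g + V{\left(3 \right)}\right) \left(x \left(-3\right) - 4\right)} = - \frac{2749}{\left(16 + 8\right) \left(\left(-7\right) \left(-3\right) - 4\right)} = - \frac{2749}{24 \left(21 - 4\right)} = - \frac{2749}{24 \cdot 17} = - \frac{2749}{408}$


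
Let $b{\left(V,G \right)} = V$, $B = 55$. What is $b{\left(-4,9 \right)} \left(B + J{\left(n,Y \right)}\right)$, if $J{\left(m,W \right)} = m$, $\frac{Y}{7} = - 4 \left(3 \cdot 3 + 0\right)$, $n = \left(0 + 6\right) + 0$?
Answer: $-244$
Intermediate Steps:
$n = 6$ ($n = 6 + 0 = 6$)
$Y = -252$ ($Y = 7 \left(- 4 \left(3 \cdot 3 + 0\right)\right) = 7 \left(- 4 \left(9 + 0\right)\right) = 7 \left(\left(-4\right) 9\right) = 7 \left(-36\right) = -252$)
$b{\left(-4,9 \right)} \left(B + J{\left(n,Y \right)}\right) = - 4 \left(55 + 6\right) = \left(-4\right) 61 = -244$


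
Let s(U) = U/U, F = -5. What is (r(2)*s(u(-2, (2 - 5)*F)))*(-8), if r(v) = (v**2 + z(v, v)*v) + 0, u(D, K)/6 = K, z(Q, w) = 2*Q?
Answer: -96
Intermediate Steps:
u(D, K) = 6*K
r(v) = 3*v**2 (r(v) = (v**2 + (2*v)*v) + 0 = (v**2 + 2*v**2) + 0 = 3*v**2 + 0 = 3*v**2)
s(U) = 1
(r(2)*s(u(-2, (2 - 5)*F)))*(-8) = ((3*2**2)*1)*(-8) = ((3*4)*1)*(-8) = (12*1)*(-8) = 12*(-8) = -96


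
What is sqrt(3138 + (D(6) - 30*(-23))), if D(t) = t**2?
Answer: 2*sqrt(966) ≈ 62.161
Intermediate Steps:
sqrt(3138 + (D(6) - 30*(-23))) = sqrt(3138 + (6**2 - 30*(-23))) = sqrt(3138 + (36 + 690)) = sqrt(3138 + 726) = sqrt(3864) = 2*sqrt(966)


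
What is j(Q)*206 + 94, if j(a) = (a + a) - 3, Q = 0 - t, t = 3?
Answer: -1760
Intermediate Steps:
Q = -3 (Q = 0 - 1*3 = 0 - 3 = -3)
j(a) = -3 + 2*a (j(a) = 2*a - 3 = -3 + 2*a)
j(Q)*206 + 94 = (-3 + 2*(-3))*206 + 94 = (-3 - 6)*206 + 94 = -9*206 + 94 = -1854 + 94 = -1760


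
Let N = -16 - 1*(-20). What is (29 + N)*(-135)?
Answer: -4455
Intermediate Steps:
N = 4 (N = -16 + 20 = 4)
(29 + N)*(-135) = (29 + 4)*(-135) = 33*(-135) = -4455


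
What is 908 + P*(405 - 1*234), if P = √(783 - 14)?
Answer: 908 + 171*√769 ≈ 5650.0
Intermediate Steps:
P = √769 ≈ 27.731
908 + P*(405 - 1*234) = 908 + √769*(405 - 1*234) = 908 + √769*(405 - 234) = 908 + √769*171 = 908 + 171*√769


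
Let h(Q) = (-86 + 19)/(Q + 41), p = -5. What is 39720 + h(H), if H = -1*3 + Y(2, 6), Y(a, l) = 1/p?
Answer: 7506745/189 ≈ 39718.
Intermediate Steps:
Y(a, l) = -1/5 (Y(a, l) = 1/(-5) = -1/5)
H = -16/5 (H = -1*3 - 1/5 = -3 - 1/5 = -16/5 ≈ -3.2000)
h(Q) = -67/(41 + Q)
39720 + h(H) = 39720 - 67/(41 - 16/5) = 39720 - 67/189/5 = 39720 - 67*5/189 = 39720 - 335/189 = 7506745/189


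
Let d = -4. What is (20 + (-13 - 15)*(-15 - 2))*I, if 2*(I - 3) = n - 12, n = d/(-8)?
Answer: -1364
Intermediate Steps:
n = ½ (n = -4/(-8) = -4*(-⅛) = ½ ≈ 0.50000)
I = -11/4 (I = 3 + (½ - 12)/2 = 3 + (½)*(-23/2) = 3 - 23/4 = -11/4 ≈ -2.7500)
(20 + (-13 - 15)*(-15 - 2))*I = (20 + (-13 - 15)*(-15 - 2))*(-11/4) = (20 - 28*(-17))*(-11/4) = (20 + 476)*(-11/4) = 496*(-11/4) = -1364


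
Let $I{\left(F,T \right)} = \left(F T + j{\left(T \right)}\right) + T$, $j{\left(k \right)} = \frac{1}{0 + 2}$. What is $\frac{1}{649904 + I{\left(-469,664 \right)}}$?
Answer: $\frac{2}{678305} \approx 2.9485 \cdot 10^{-6}$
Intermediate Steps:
$j{\left(k \right)} = \frac{1}{2}$
$I{\left(F,T \right)} = \frac{1}{2} + T + F T$ ($I{\left(F,T \right)} = \left(F T + \frac{1}{2}\right) + T = \left(\frac{1}{2} + F T\right) + T = \frac{1}{2} + T + F T$)
$\frac{1}{649904 + I{\left(-469,664 \right)}} = \frac{1}{649904 + \left(\frac{1}{2} + 664 - 311416\right)} = \frac{1}{649904 - \frac{621503}{2}} = \frac{1}{\frac{678305}{2}} = \frac{2}{678305}$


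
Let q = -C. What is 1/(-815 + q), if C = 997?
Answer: -1/1812 ≈ -0.00055188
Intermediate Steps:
q = -997 (q = -1*997 = -997)
1/(-815 + q) = 1/(-815 - 997) = 1/(-1812) = -1/1812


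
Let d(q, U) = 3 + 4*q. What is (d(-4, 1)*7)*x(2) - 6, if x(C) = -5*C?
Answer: 904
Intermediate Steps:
(d(-4, 1)*7)*x(2) - 6 = ((3 + 4*(-4))*7)*(-5*2) - 6 = ((3 - 16)*7)*(-10) - 6 = -13*7*(-10) - 6 = -91*(-10) - 6 = 910 - 6 = 904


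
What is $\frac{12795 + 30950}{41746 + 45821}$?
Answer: $\frac{43745}{87567} \approx 0.49956$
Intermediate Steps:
$\frac{12795 + 30950}{41746 + 45821} = \frac{43745}{87567}$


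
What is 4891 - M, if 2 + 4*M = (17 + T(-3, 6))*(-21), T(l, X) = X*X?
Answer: 20679/4 ≈ 5169.8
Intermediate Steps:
T(l, X) = X**2
M = -1115/4 (M = -1/2 + ((17 + 6**2)*(-21))/4 = -1/2 + ((17 + 36)*(-21))/4 = -1/2 + (53*(-21))/4 = -1/2 + (1/4)*(-1113) = -1/2 - 1113/4 = -1115/4 ≈ -278.75)
4891 - M = 4891 - 1*(-1115/4) = 4891 + 1115/4 = 20679/4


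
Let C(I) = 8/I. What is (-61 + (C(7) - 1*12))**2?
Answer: 253009/49 ≈ 5163.4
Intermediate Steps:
(-61 + (C(7) - 1*12))**2 = (-61 + (8/7 - 1*12))**2 = (-61 + (8*(1/7) - 12))**2 = (-61 + (8/7 - 12))**2 = (-61 - 76/7)**2 = (-503/7)**2 = 253009/49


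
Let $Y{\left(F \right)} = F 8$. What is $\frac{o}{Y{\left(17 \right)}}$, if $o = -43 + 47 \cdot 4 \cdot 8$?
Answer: $\frac{1461}{136} \approx 10.743$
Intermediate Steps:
$Y{\left(F \right)} = 8 F$
$o = 1461$ ($o = -43 + 47 \cdot 32 = -43 + 1504 = 1461$)
$\frac{o}{Y{\left(17 \right)}} = \frac{1461}{8 \cdot 17} = \frac{1461}{136}$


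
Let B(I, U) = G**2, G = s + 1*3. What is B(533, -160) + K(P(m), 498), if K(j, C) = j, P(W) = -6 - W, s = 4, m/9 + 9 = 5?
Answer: 79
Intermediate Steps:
m = -36 (m = -81 + 9*5 = -81 + 45 = -36)
G = 7 (G = 4 + 1*3 = 4 + 3 = 7)
B(I, U) = 49 (B(I, U) = 7**2 = 49)
B(533, -160) + K(P(m), 498) = 49 + (-6 - 1*(-36)) = 49 + (-6 + 36) = 49 + 30 = 79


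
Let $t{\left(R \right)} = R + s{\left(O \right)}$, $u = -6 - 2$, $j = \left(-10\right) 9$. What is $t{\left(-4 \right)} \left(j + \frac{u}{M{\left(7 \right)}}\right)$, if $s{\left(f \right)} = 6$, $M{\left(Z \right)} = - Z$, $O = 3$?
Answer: $- \frac{1244}{7} \approx -177.71$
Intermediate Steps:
$j = -90$
$u = -8$
$t{\left(R \right)} = 6 + R$ ($t{\left(R \right)} = R + 6 = 6 + R$)
$t{\left(-4 \right)} \left(j + \frac{u}{M{\left(7 \right)}}\right) = \left(6 - 4\right) \left(-90 - \frac{8}{\left(-1\right) 7}\right) = 2 \left(-90 - \frac{8}{-7}\right) = 2 \left(-90 - - \frac{8}{7}\right) = 2 \left(-90 + \frac{8}{7}\right) = 2 \left(- \frac{622}{7}\right) = - \frac{1244}{7}$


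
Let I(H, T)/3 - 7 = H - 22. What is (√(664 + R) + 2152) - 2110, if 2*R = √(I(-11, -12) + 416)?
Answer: 42 + √(2656 + 26*√2)/2 ≈ 67.946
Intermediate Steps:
I(H, T) = -45 + 3*H (I(H, T) = 21 + 3*(H - 22) = 21 + 3*(-22 + H) = 21 + (-66 + 3*H) = -45 + 3*H)
R = 13*√2/2 (R = √((-45 + 3*(-11)) + 416)/2 = √((-45 - 33) + 416)/2 = √(-78 + 416)/2 = √338/2 = (13*√2)/2 = 13*√2/2 ≈ 9.1924)
(√(664 + R) + 2152) - 2110 = (√(664 + 13*√2/2) + 2152) - 2110 = (2152 + √(664 + 13*√2/2)) - 2110 = 42 + √(664 + 13*√2/2)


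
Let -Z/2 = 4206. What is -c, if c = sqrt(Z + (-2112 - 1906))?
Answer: -I*sqrt(12430) ≈ -111.49*I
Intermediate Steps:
Z = -8412 (Z = -2*4206 = -8412)
c = I*sqrt(12430) (c = sqrt(-8412 + (-2112 - 1906)) = sqrt(-8412 - 4018) = sqrt(-12430) = I*sqrt(12430) ≈ 111.49*I)
-c = -I*sqrt(12430)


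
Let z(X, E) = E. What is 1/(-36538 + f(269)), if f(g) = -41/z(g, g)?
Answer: -269/9828763 ≈ -2.7369e-5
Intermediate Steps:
f(g) = -41/g
1/(-36538 + f(269)) = 1/(-36538 - 41/269) = 1/(-9828763/269) = -269/9828763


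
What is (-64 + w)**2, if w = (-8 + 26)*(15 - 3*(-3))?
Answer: 135424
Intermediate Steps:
w = 432 (w = 18*(15 + 9) = 18*24 = 432)
(-64 + w)**2 = (-64 + 432)**2 = 368**2 = 135424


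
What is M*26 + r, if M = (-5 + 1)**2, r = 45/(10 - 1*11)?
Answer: 371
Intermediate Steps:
r = -45 (r = 45/(10 - 11) = 45/(-1) = 45*(-1) = -45)
M = 16 (M = (-4)**2 = 16)
M*26 + r = 16*26 - 45 = 416 - 45 = 371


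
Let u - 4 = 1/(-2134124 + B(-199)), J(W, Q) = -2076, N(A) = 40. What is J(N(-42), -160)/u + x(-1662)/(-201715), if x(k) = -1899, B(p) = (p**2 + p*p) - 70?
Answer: -286844512966649/552696881135 ≈ -518.99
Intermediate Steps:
B(p) = -70 + 2*p**2 (B(p) = (p**2 + p**2) - 70 = 2*p**2 - 70 = -70 + 2*p**2)
u = 8219967/2054992 (u = 4 + 1/(-2134124 + (-70 + 2*(-199)**2)) = 4 + 1/(-2134124 + (-70 + 2*39601)) = 4 + 1/(-2134124 + (-70 + 79202)) = 4 + 1/(-2134124 + 79132) = 4 + 1/(-2054992) = 4 - 1/2054992 = 8219967/2054992 ≈ 4.0000)
J(N(-42), -160)/u + x(-1662)/(-201715) = -2076/8219967/2054992 - 1899/(-201715) = -2076*2054992/8219967 - 1899*(-1/201715) = -1422054464/2739989 + 1899/201715 = -286844512966649/552696881135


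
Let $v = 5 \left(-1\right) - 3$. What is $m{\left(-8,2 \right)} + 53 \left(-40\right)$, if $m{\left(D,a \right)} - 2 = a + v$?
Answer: $-2124$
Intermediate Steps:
$v = -8$ ($v = -5 - 3 = -8$)
$m{\left(D,a \right)} = -6 + a$ ($m{\left(D,a \right)} = 2 + \left(a - 8\right) = 2 + \left(-8 + a\right) = -6 + a$)
$m{\left(-8,2 \right)} + 53 \left(-40\right) = \left(-6 + 2\right) + 53 \left(-40\right) = -4 - 2120 = -2124$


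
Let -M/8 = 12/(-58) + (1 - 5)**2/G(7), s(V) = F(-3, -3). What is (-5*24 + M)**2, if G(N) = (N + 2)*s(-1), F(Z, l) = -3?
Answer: 7912458304/613089 ≈ 12906.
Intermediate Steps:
s(V) = -3
G(N) = -6 - 3*N (G(N) = (N + 2)*(-3) = (2 + N)*(-3) = -6 - 3*N)
M = 5008/783 (M = -8*(12/(-58) + (1 - 5)**2/(-6 - 3*7)) = -8*(12*(-1/58) + (-4)**2/(-6 - 21)) = -8*(-6/29 + 16/(-27)) = -8*(-6/29 + 16*(-1/27)) = -8*(-6/29 - 16/27) = -8*(-626/783) = 5008/783 ≈ 6.3959)
(-5*24 + M)**2 = (-5*24 + 5008/783)**2 = (-120 + 5008/783)**2 = (-88952/783)**2 = 7912458304/613089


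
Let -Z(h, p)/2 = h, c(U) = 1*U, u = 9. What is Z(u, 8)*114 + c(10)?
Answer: -2042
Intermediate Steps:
c(U) = U
Z(h, p) = -2*h
Z(u, 8)*114 + c(10) = -2*9*114 + 10 = -18*114 + 10 = -2052 + 10 = -2042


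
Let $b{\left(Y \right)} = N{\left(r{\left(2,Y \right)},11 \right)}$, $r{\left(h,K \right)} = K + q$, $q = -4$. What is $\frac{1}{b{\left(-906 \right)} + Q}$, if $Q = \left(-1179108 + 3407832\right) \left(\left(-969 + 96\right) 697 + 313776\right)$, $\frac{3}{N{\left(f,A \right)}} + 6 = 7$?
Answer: $- \frac{1}{656816106417} \approx -1.5225 \cdot 10^{-12}$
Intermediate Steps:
$r{\left(h,K \right)} = -4 + K$ ($r{\left(h,K \right)} = K - 4 = -4 + K$)
$N{\left(f,A \right)} = 3$ ($N{\left(f,A \right)} = \frac{3}{-6 + 7} = \frac{3}{1} = 3 \cdot 1 = 3$)
$b{\left(Y \right)} = 3$
$Q = -656816106420$ ($Q = 2228724 \left(\left(-873\right) 697 + 313776\right) = 2228724 \left(-608481 + 313776\right) = 2228724 \left(-294705\right) = -656816106420$)
$\frac{1}{b{\left(-906 \right)} + Q} = \frac{1}{3 - 656816106420} = \frac{1}{-656816106417} = - \frac{1}{656816106417}$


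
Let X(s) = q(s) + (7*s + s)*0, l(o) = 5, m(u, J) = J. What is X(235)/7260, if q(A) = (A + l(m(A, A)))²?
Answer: 960/121 ≈ 7.9339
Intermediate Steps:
q(A) = (5 + A)² (q(A) = (A + 5)² = (5 + A)²)
X(s) = (5 + s)² (X(s) = (5 + s)² + (7*s + s)*0 = (5 + s)² + (8*s)*0 = (5 + s)² + 0 = (5 + s)²)
X(235)/7260 = (5 + 235)²/7260 = 240²*(1/7260) = 57600*(1/7260) = 960/121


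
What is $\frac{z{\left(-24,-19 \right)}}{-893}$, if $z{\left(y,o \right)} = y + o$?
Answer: $\frac{43}{893} \approx 0.048152$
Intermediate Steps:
$z{\left(y,o \right)} = o + y$
$\frac{z{\left(-24,-19 \right)}}{-893} = \frac{-19 - 24}{-893} = \left(-43\right) \left(- \frac{1}{893}\right) = \frac{43}{893}$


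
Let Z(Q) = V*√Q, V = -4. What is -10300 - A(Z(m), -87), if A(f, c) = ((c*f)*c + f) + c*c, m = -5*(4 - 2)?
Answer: -17869 + 30280*I*√10 ≈ -17869.0 + 95754.0*I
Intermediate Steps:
m = -10 (m = -5*2 = -10)
Z(Q) = -4*√Q
A(f, c) = f + c² + f*c² (A(f, c) = (f*c² + f) + c² = (f + f*c²) + c² = f + c² + f*c²)
-10300 - A(Z(m), -87) = -10300 - (-4*I*√10 + (-87)² - 4*I*√10*(-87)²) = -10300 - (-4*I*√10 + 7569 - 4*I*√10*7569) = -10300 - (-4*I*√10 + 7569 - 30276*I*√10) = -10300 - (7569 - 30280*I*√10) = -10300 + (-7569 + 30280*I*√10) = -17869 + 30280*I*√10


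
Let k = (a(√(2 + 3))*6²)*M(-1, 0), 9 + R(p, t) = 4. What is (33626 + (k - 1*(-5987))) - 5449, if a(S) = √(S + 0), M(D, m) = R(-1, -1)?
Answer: 34164 - 180*5^(¼) ≈ 33895.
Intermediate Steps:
R(p, t) = -5 (R(p, t) = -9 + 4 = -5)
M(D, m) = -5
a(S) = √S
k = -180*5^(¼) (k = (√(√(2 + 3))*6²)*(-5) = (√(√5)*36)*(-5) = (5^(¼)*36)*(-5) = (36*5^(¼))*(-5) = -180*5^(¼) ≈ -269.16)
(33626 + (k - 1*(-5987))) - 5449 = (33626 + (-180*5^(¼) - 1*(-5987))) - 5449 = (33626 + (-180*5^(¼) + 5987)) - 5449 = (33626 + (5987 - 180*5^(¼))) - 5449 = (39613 - 180*5^(¼)) - 5449 = 34164 - 180*5^(¼)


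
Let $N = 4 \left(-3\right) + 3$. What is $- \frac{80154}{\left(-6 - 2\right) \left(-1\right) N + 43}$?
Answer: $\frac{80154}{29} \approx 2763.9$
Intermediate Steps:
$N = -9$ ($N = -12 + 3 = -9$)
$- \frac{80154}{\left(-6 - 2\right) \left(-1\right) N + 43} = - \frac{80154}{\left(-6 - 2\right) \left(-1\right) \left(-9\right) + 43} = - \frac{80154}{\left(-8\right) \left(-1\right) \left(-9\right) + 43} = - \frac{80154}{8 \left(-9\right) + 43} = - \frac{80154}{-72 + 43} = - \frac{80154}{-29} = \left(-80154\right) \left(- \frac{1}{29}\right) = \frac{80154}{29}$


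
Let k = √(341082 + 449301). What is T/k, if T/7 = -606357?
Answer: -1414833*√790383/263461 ≈ -4774.3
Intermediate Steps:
T = -4244499 (T = 7*(-606357) = -4244499)
k = √790383 ≈ 889.04
T/k = -4244499*√790383/790383 = -1414833*√790383/263461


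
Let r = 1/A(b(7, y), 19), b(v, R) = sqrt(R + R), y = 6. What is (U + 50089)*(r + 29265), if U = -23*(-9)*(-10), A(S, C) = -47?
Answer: 66047925626/47 ≈ 1.4053e+9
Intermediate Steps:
b(v, R) = sqrt(2)*sqrt(R) (b(v, R) = sqrt(2*R) = sqrt(2)*sqrt(R))
U = -2070 (U = 207*(-10) = -2070)
r = -1/47 (r = 1/(-47) = -1/47 ≈ -0.021277)
(U + 50089)*(r + 29265) = (-2070 + 50089)*(-1/47 + 29265) = 48019*(1375454/47) = 66047925626/47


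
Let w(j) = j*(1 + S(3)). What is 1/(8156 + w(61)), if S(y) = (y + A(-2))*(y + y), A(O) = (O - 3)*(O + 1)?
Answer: 1/11145 ≈ 8.9726e-5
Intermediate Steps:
A(O) = (1 + O)*(-3 + O) (A(O) = (-3 + O)*(1 + O) = (1 + O)*(-3 + O))
S(y) = 2*y*(5 + y) (S(y) = (y + (-3 + (-2)**2 - 2*(-2)))*(y + y) = (y + (-3 + 4 + 4))*(2*y) = (y + 5)*(2*y) = (5 + y)*(2*y) = 2*y*(5 + y))
w(j) = 49*j (w(j) = j*(1 + 2*3*(5 + 3)) = j*(1 + 2*3*8) = j*(1 + 48) = j*49 = 49*j)
1/(8156 + w(61)) = 1/(8156 + 49*61) = 1/(8156 + 2989) = 1/11145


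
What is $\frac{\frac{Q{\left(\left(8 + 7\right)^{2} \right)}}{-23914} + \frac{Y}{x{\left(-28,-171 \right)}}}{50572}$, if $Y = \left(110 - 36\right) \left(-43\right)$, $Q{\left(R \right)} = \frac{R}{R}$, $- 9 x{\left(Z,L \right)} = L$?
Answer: $- \frac{76094367}{22978197352} \approx -0.0033116$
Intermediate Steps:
$x{\left(Z,L \right)} = - \frac{L}{9}$
$Q{\left(R \right)} = 1$
$Y = -3182$ ($Y = 74 \left(-43\right) = -3182$)
$\frac{\frac{Q{\left(\left(8 + 7\right)^{2} \right)}}{-23914} + \frac{Y}{x{\left(-28,-171 \right)}}}{50572} = \frac{1 \frac{1}{-23914} - \frac{3182}{\left(- \frac{1}{9}\right) \left(-171\right)}}{50572} = \left(1 \left(- \frac{1}{23914}\right) - \frac{3182}{19}\right) \frac{1}{50572} = \left(- \frac{1}{23914} - \frac{3182}{19}\right) \frac{1}{50572} = \left(- \frac{76094367}{454366}\right) \frac{1}{50572} = - \frac{76094367}{22978197352}$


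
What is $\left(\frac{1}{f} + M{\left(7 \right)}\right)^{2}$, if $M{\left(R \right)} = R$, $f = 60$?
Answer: $\frac{177241}{3600} \approx 49.234$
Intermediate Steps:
$\left(\frac{1}{f} + M{\left(7 \right)}\right)^{2} = \left(\frac{1}{60} + 7\right)^{2} = \left(\frac{421}{60}\right)^{2} = \frac{177241}{3600}$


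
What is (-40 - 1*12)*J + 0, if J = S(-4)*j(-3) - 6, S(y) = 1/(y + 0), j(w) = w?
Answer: 273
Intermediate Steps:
S(y) = 1/y
J = -21/4 (J = -3/(-4) - 6 = -¼*(-3) - 6 = ¾ - 6 = -21/4 ≈ -5.2500)
(-40 - 1*12)*J + 0 = (-40 - 1*12)*(-21/4) + 0 = (-40 - 12)*(-21/4) + 0 = -52*(-21/4) + 0 = 273 + 0 = 273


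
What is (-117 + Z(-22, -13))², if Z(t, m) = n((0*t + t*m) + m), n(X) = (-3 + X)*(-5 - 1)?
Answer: 3017169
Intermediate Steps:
n(X) = 18 - 6*X (n(X) = (-3 + X)*(-6) = 18 - 6*X)
Z(t, m) = 18 - 6*m - 6*m*t (Z(t, m) = 18 - 6*((0*t + t*m) + m) = 18 - 6*((0 + m*t) + m) = 18 - 6*(m*t + m) = 18 - 6*(m + m*t) = 18 + (-6*m - 6*m*t) = 18 - 6*m - 6*m*t)
(-117 + Z(-22, -13))² = (-117 + (18 - 6*(-13)*(1 - 22)))² = (-117 + (18 - 6*(-13)*(-21)))² = (-117 + (18 - 1638))² = (-117 - 1620)² = (-1737)² = 3017169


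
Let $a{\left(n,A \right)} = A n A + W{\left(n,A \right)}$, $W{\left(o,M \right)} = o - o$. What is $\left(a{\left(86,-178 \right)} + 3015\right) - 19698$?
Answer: $2708141$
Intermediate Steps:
$W{\left(o,M \right)} = 0$
$a{\left(n,A \right)} = n A^{2}$ ($a{\left(n,A \right)} = A n A + 0 = n A^{2} + 0 = n A^{2}$)
$\left(a{\left(86,-178 \right)} + 3015\right) - 19698 = \left(86 \left(-178\right)^{2} + 3015\right) - 19698 = \left(86 \cdot 31684 + 3015\right) - 19698 = \left(2724824 + 3015\right) - 19698 = 2727839 - 19698 = 2708141$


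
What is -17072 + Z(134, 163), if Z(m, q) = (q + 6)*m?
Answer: 5574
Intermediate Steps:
Z(m, q) = m*(6 + q) (Z(m, q) = (6 + q)*m = m*(6 + q))
-17072 + Z(134, 163) = -17072 + 134*(6 + 163) = -17072 + 134*169 = -17072 + 22646 = 5574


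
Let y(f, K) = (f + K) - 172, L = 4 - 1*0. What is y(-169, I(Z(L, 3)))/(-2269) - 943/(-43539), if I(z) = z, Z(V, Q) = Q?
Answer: 732863/4295217 ≈ 0.17062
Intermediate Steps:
L = 4 (L = 4 + 0 = 4)
y(f, K) = -172 + K + f (y(f, K) = (K + f) - 172 = -172 + K + f)
y(-169, I(Z(L, 3)))/(-2269) - 943/(-43539) = (-172 + 3 - 169)/(-2269) - 943/(-43539) = -338*(-1/2269) - 943*(-1/43539) = 338/2269 + 41/1893 = 732863/4295217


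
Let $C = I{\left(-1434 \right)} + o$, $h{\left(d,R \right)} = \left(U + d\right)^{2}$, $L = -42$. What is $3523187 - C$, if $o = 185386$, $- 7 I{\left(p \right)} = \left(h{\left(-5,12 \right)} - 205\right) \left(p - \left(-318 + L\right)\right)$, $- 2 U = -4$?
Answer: $3367873$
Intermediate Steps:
$U = 2$ ($U = \left(- \frac{1}{2}\right) \left(-4\right) = 2$)
$h{\left(d,R \right)} = \left(2 + d\right)^{2}$
$I{\left(p \right)} = 10080 + 28 p$ ($I{\left(p \right)} = - \frac{\left(\left(2 - 5\right)^{2} - 205\right) \left(p + \left(318 - -42\right)\right)}{7} = - \frac{\left(\left(-3\right)^{2} - 205\right) \left(p + \left(318 + 42\right)\right)}{7} = - \frac{\left(9 - 205\right) \left(p + 360\right)}{7} = - \frac{\left(-196\right) \left(360 + p\right)}{7} = - \frac{-70560 - 196 p}{7} = 10080 + 28 p$)
$C = 155314$ ($C = \left(10080 + 28 \left(-1434\right)\right) + 185386 = \left(10080 - 40152\right) + 185386 = -30072 + 185386 = 155314$)
$3523187 - C = 3523187 - 155314 = 3367873$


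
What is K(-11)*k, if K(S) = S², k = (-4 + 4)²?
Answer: 0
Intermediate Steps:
k = 0 (k = 0² = 0)
K(-11)*k = (-11)²*0 = 121*0 = 0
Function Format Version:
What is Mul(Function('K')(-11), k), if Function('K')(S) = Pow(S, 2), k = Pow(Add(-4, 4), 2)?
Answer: 0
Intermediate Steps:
k = 0 (k = Pow(0, 2) = 0)
Mul(Function('K')(-11), k) = Mul(Pow(-11, 2), 0) = Mul(121, 0) = 0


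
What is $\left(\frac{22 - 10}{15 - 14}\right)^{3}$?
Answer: $1728$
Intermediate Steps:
$\left(\frac{22 - 10}{15 - 14}\right)^{3} = \left(\frac{12}{1}\right)^{3} = \left(12 \cdot 1\right)^{3} = 12^{3} = 1728$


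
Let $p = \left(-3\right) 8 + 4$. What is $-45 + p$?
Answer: $-65$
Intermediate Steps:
$p = -20$ ($p = -24 + 4 = -20$)
$-45 + p = -45 - 20 = -65$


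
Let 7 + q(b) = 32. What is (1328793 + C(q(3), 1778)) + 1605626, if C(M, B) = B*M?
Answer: 2978869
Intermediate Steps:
q(b) = 25 (q(b) = -7 + 32 = 25)
(1328793 + C(q(3), 1778)) + 1605626 = (1328793 + 1778*25) + 1605626 = (1328793 + 44450) + 1605626 = 1373243 + 1605626 = 2978869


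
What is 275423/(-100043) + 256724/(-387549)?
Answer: -132423347359/38771564607 ≈ -3.4155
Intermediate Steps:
275423/(-100043) + 256724/(-387549) = 275423*(-1/100043) + 256724*(-1/387549) = -275423/100043 - 256724/387549 = -132423347359/38771564607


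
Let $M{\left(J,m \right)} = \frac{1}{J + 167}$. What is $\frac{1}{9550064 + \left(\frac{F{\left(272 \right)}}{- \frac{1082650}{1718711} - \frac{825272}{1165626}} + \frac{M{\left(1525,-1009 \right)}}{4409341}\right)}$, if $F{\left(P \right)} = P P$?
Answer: $\frac{714184810206615291708}{6781018029099380566044410125} \approx 1.0532 \cdot 10^{-7}$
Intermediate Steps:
$F{\left(P \right)} = P^{2}$
$M{\left(J,m \right)} = \frac{1}{167 + J}$
$\frac{1}{9550064 + \left(\frac{F{\left(272 \right)}}{- \frac{1082650}{1718711} - \frac{825272}{1165626}} + \frac{M{\left(1525,-1009 \right)}}{4409341}\right)} = \frac{1}{9550064 + \left(\frac{272^{2}}{- \frac{1082650}{1718711} - \frac{825272}{1165626}} + \frac{1}{\left(167 + 1525\right) 4409341}\right)} = \frac{1}{9550064 + \left(\frac{73984}{\left(-1082650\right) \frac{1}{1718711} - \frac{58948}{83259}} + \frac{1}{1692} \cdot \frac{1}{4409341}\right)} = \frac{1}{9550064 + \left(\frac{73984}{- \frac{1082650}{1718711} - \frac{58948}{83259}} + \frac{1}{1692} \cdot \frac{1}{4409341}\right)} = \frac{1}{9550064 + \left(\frac{73984}{- \frac{191454932378}{143098159149}} + \frac{1}{7460604972}\right)} = \frac{1}{9550064 + \left(73984 \left(- \frac{143098159149}{191454932378}\right) + \frac{1}{7460604972}\right)} = \frac{1}{9550064 + \left(- \frac{5293487103239808}{95727466189} + \frac{1}{7460604972}\right)} = \frac{1}{9550064 - \frac{39492616201648693145659187}{714184810206615291708}} = \frac{1}{\frac{6781018029099380566044410125}{714184810206615291708}} = \frac{714184810206615291708}{6781018029099380566044410125}$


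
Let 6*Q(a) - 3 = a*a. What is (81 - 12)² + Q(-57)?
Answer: 5303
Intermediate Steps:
Q(a) = ½ + a²/6 (Q(a) = ½ + (a*a)/6 = ½ + a²/6)
(81 - 12)² + Q(-57) = (81 - 12)² + (½ + (⅙)*(-57)²) = 69² + (½ + (⅙)*3249) = 4761 + (½ + 1083/2) = 4761 + 542 = 5303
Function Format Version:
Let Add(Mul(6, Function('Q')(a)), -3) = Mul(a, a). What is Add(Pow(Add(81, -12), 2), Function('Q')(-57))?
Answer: 5303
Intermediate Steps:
Function('Q')(a) = Add(Rational(1, 2), Mul(Rational(1, 6), Pow(a, 2))) (Function('Q')(a) = Add(Rational(1, 2), Mul(Rational(1, 6), Mul(a, a))) = Add(Rational(1, 2), Mul(Rational(1, 6), Pow(a, 2))))
Add(Pow(Add(81, -12), 2), Function('Q')(-57)) = Add(Pow(Add(81, -12), 2), Add(Rational(1, 2), Mul(Rational(1, 6), Pow(-57, 2)))) = Add(Pow(69, 2), Add(Rational(1, 2), Mul(Rational(1, 6), 3249))) = Add(4761, Add(Rational(1, 2), Rational(1083, 2))) = Add(4761, 542) = 5303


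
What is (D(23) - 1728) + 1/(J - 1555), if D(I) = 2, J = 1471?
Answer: -144985/84 ≈ -1726.0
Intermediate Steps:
(D(23) - 1728) + 1/(J - 1555) = (2 - 1728) + 1/(1471 - 1555) = -1726 + 1/(-84) = -1726 - 1/84 = -144985/84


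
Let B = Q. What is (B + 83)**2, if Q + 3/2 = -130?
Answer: 9409/4 ≈ 2352.3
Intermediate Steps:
Q = -263/2 (Q = -3/2 - 130 = -263/2 ≈ -131.50)
B = -263/2 ≈ -131.50
(B + 83)**2 = (-263/2 + 83)**2 = (-97/2)**2 = 9409/4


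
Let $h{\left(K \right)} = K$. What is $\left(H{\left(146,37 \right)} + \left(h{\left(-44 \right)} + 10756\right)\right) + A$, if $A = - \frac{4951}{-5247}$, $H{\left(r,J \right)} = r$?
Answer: $\frac{56976877}{5247} \approx 10859.0$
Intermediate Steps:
$A = \frac{4951}{5247}$ ($A = \left(-4951\right) \left(- \frac{1}{5247}\right) = \frac{4951}{5247} \approx 0.94359$)
$\left(H{\left(146,37 \right)} + \left(h{\left(-44 \right)} + 10756\right)\right) + A = \left(146 + \left(-44 + 10756\right)\right) + \frac{4951}{5247} = \left(146 + 10712\right) + \frac{4951}{5247} = 10858 + \frac{4951}{5247} = \frac{56976877}{5247}$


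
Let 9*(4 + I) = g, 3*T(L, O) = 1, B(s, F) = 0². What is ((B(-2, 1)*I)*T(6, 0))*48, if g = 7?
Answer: 0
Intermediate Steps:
B(s, F) = 0
T(L, O) = ⅓ (T(L, O) = (⅓)*1 = ⅓)
I = -29/9 (I = -4 + (⅑)*7 = -4 + 7/9 = -29/9 ≈ -3.2222)
((B(-2, 1)*I)*T(6, 0))*48 = ((0*(-29/9))*(⅓))*48 = (0*(⅓))*48 = 0*48 = 0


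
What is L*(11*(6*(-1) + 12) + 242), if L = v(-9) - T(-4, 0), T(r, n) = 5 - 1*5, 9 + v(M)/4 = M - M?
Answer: -11088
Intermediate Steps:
v(M) = -36 (v(M) = -36 + 4*(M - M) = -36 + 4*0 = -36 + 0 = -36)
T(r, n) = 0 (T(r, n) = 5 - 5 = 0)
L = -36 (L = -36 - 1*0 = -36 + 0 = -36)
L*(11*(6*(-1) + 12) + 242) = -36*(11*(6*(-1) + 12) + 242) = -36*(11*(-6 + 12) + 242) = -36*(11*6 + 242) = -36*(66 + 242) = -36*308 = -11088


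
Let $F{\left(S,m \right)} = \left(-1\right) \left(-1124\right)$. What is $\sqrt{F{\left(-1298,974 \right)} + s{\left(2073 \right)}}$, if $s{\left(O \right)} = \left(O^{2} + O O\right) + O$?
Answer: $\sqrt{8597855} \approx 2932.2$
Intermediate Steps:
$s{\left(O \right)} = O + 2 O^{2}$ ($s{\left(O \right)} = \left(O^{2} + O^{2}\right) + O = 2 O^{2} + O = O + 2 O^{2}$)
$F{\left(S,m \right)} = 1124$
$\sqrt{F{\left(-1298,974 \right)} + s{\left(2073 \right)}} = \sqrt{1124 + 2073 \left(1 + 2 \cdot 2073\right)} = \sqrt{1124 + 2073 \left(1 + 4146\right)} = \sqrt{1124 + 2073 \cdot 4147} = \sqrt{1124 + 8596731} = \sqrt{8597855}$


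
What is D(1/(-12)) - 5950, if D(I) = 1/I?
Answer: -5962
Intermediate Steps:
D(1/(-12)) - 5950 = 1/(1/(-12)) - 5950 = 1/(-1/12) - 5950 = -12 - 5950 = -5962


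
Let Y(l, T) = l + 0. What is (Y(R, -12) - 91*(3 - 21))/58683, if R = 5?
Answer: 53/1893 ≈ 0.027998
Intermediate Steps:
Y(l, T) = l
(Y(R, -12) - 91*(3 - 21))/58683 = (5 - 91*(3 - 21))/58683 = (5 - 91*(-18))*(1/58683) = (5 + 1638)*(1/58683) = 1643*(1/58683) = 53/1893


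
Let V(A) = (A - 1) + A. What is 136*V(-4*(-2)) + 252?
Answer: 2292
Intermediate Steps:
V(A) = -1 + 2*A (V(A) = (-1 + A) + A = -1 + 2*A)
136*V(-4*(-2)) + 252 = 136*(-1 + 2*(-4*(-2))) + 252 = 136*(-1 + 2*8) + 252 = 136*(-1 + 16) + 252 = 136*15 + 252 = 2040 + 252 = 2292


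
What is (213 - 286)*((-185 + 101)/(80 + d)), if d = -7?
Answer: 84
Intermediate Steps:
(213 - 286)*((-185 + 101)/(80 + d)) = (213 - 286)*((-185 + 101)/(80 - 7)) = -(-6132)/73 = -73*(-84/73) = 84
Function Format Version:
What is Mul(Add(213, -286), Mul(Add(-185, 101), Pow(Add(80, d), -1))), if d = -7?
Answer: 84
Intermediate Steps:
Mul(Add(213, -286), Mul(Add(-185, 101), Pow(Add(80, d), -1))) = Mul(Add(213, -286), Mul(Add(-185, 101), Pow(Add(80, -7), -1))) = Mul(-73, Mul(-84, Pow(73, -1))) = Mul(-73, Mul(-84, Rational(1, 73))) = Mul(-73, Rational(-84, 73)) = 84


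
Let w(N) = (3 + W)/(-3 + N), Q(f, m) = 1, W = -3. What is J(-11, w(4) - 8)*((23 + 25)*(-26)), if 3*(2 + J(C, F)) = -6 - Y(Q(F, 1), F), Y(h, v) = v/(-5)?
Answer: 28288/5 ≈ 5657.6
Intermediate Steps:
Y(h, v) = -v/5 (Y(h, v) = v*(-⅕) = -v/5)
w(N) = 0 (w(N) = (3 - 3)/(-3 + N) = 0/(-3 + N) = 0)
J(C, F) = -4 + F/15 (J(C, F) = -2 + (-6 - (-1)*F/5)/3 = -2 + (-6 + F/5)/3 = -2 + (-2 + F/15) = -4 + F/15)
J(-11, w(4) - 8)*((23 + 25)*(-26)) = (-4 + (0 - 8)/15)*((23 + 25)*(-26)) = (-4 + (1/15)*(-8))*(48*(-26)) = (-4 - 8/15)*(-1248) = -68/15*(-1248) = 28288/5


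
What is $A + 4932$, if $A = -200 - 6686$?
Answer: $-1954$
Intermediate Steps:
$A = -6886$ ($A = -200 - 6686 = -6886$)
$A + 4932 = -6886 + 4932 = -1954$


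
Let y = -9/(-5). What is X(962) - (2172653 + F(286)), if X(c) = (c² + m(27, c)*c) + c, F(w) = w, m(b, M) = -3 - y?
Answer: -6255753/5 ≈ -1.2512e+6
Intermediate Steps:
y = 9/5 (y = -9*(-⅕) = 9/5 ≈ 1.8000)
m(b, M) = -24/5 (m(b, M) = -3 - 1*9/5 = -3 - 9/5 = -24/5)
X(c) = c² - 19*c/5 (X(c) = (c² - 24*c/5) + c = c² - 19*c/5)
X(962) - (2172653 + F(286)) = (⅕)*962*(-19 + 5*962) - (2172653 + 286) = (⅕)*962*(-19 + 4810) - 1*2172939 = (⅕)*962*4791 - 2172939 = 4608942/5 - 2172939 = -6255753/5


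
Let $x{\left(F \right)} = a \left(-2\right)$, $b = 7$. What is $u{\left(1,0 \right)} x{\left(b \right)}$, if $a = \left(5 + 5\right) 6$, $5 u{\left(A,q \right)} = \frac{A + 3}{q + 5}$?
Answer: $- \frac{96}{5} \approx -19.2$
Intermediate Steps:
$u{\left(A,q \right)} = \frac{3 + A}{5 \left(5 + q\right)}$ ($u{\left(A,q \right)} = \frac{\left(A + 3\right) \frac{1}{q + 5}}{5} = \frac{\left(3 + A\right) \frac{1}{5 + q}}{5} = \frac{\frac{1}{5 + q} \left(3 + A\right)}{5} = \frac{3 + A}{5 \left(5 + q\right)}$)
$a = 60$ ($a = 10 \cdot 6 = 60$)
$x{\left(F \right)} = -120$ ($x{\left(F \right)} = 60 \left(-2\right) = -120$)
$u{\left(1,0 \right)} x{\left(b \right)} = \frac{3 + 1}{5 \left(5 + 0\right)} \left(-120\right) = \frac{1}{5} \cdot \frac{1}{5} \cdot 4 \left(-120\right) = \frac{4}{25} \left(-120\right) = - \frac{96}{5}$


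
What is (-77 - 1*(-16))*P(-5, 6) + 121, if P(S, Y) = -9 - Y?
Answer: 1036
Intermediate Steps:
(-77 - 1*(-16))*P(-5, 6) + 121 = (-77 - 1*(-16))*(-9 - 1*6) + 121 = (-77 + 16)*(-9 - 6) + 121 = -61*(-15) + 121 = 915 + 121 = 1036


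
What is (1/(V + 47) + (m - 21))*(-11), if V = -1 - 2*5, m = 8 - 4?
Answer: 6721/36 ≈ 186.69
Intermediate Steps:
m = 4
V = -11 (V = -1 - 10 = -11)
(1/(V + 47) + (m - 21))*(-11) = (1/(-11 + 47) + (4 - 21))*(-11) = (1/36 - 17)*(-11) = -611/36*(-11) = 6721/36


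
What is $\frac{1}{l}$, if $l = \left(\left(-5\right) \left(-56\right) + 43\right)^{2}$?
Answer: $\frac{1}{104329} \approx 9.5851 \cdot 10^{-6}$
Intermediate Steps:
$l = 104329$ ($l = \left(280 + 43\right)^{2} = 323^{2} = 104329$)
$\frac{1}{l} = \frac{1}{104329}$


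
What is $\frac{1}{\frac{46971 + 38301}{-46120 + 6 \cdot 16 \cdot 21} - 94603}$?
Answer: $- \frac{5513}{521556998} \approx -1.057 \cdot 10^{-5}$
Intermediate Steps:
$\frac{1}{\frac{46971 + 38301}{-46120 + 6 \cdot 16 \cdot 21} - 94603} = \frac{1}{\frac{85272}{-46120 + 96 \cdot 21} - 94603} = \frac{1}{\frac{85272}{-46120 + 2016} - 94603} = \frac{1}{\frac{85272}{-44104} - 94603} = \frac{1}{85272 \left(- \frac{1}{44104}\right) - 94603} = \frac{1}{- \frac{10659}{5513} - 94603} = \frac{1}{- \frac{521556998}{5513}} = - \frac{5513}{521556998}$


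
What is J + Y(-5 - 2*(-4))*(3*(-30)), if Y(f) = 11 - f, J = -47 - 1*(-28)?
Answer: -739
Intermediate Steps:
J = -19 (J = -47 + 28 = -19)
J + Y(-5 - 2*(-4))*(3*(-30)) = -19 + (11 - (-5 - 2*(-4)))*(3*(-30)) = -19 + (11 - (-5 + 8))*(-90) = -19 + (11 - 1*3)*(-90) = -19 + (11 - 3)*(-90) = -19 + 8*(-90) = -19 - 720 = -739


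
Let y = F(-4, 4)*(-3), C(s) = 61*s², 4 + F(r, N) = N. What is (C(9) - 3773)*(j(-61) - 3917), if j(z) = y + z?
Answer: -4646304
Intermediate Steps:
F(r, N) = -4 + N
y = 0 (y = (-4 + 4)*(-3) = 0*(-3) = 0)
j(z) = z (j(z) = 0 + z = z)
(C(9) - 3773)*(j(-61) - 3917) = (61*9² - 3773)*(-61 - 3917) = (61*81 - 3773)*(-3978) = (4941 - 3773)*(-3978) = 1168*(-3978) = -4646304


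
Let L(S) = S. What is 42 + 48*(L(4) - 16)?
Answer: -534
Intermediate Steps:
42 + 48*(L(4) - 16) = 42 + 48*(4 - 16) = 42 + 48*(-12) = 42 - 576 = -534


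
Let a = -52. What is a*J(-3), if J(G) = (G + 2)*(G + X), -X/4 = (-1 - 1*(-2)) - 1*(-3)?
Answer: -988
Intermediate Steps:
X = -16 (X = -4*((-1 - 1*(-2)) - 1*(-3)) = -4*((-1 + 2) + 3) = -4*(1 + 3) = -4*4 = -16)
J(G) = (-16 + G)*(2 + G) (J(G) = (G + 2)*(G - 16) = (2 + G)*(-16 + G) = (-16 + G)*(2 + G))
a*J(-3) = -52*(-32 + (-3)² - 14*(-3)) = -52*(-32 + 9 + 42) = -52*19 = -988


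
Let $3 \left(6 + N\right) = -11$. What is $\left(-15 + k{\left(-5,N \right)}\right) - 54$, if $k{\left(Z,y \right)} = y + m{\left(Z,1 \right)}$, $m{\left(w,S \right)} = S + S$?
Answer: $- \frac{230}{3} \approx -76.667$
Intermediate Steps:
$m{\left(w,S \right)} = 2 S$
$N = - \frac{29}{3}$ ($N = -6 + \frac{1}{3} \left(-11\right) = -6 - \frac{11}{3} = - \frac{29}{3} \approx -9.6667$)
$k{\left(Z,y \right)} = 2 + y$ ($k{\left(Z,y \right)} = y + 2 \cdot 1 = y + 2 = 2 + y$)
$\left(-15 + k{\left(-5,N \right)}\right) - 54 = \left(-15 + \left(2 - \frac{29}{3}\right)\right) - 54 = \left(-15 - \frac{23}{3}\right) - 54 = - \frac{68}{3} - 54 = - \frac{230}{3}$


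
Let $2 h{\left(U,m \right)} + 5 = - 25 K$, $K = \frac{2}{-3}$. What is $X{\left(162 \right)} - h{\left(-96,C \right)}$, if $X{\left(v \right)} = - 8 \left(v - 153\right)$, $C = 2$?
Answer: $- \frac{467}{6} \approx -77.833$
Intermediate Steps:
$K = - \frac{2}{3}$ ($K = 2 \left(- \frac{1}{3}\right) = - \frac{2}{3} \approx -0.66667$)
$h{\left(U,m \right)} = \frac{35}{6}$ ($h{\left(U,m \right)} = - \frac{5}{2} + \frac{\left(-25\right) \left(- \frac{2}{3}\right)}{2} = - \frac{5}{2} + \frac{1}{2} \cdot \frac{50}{3} = - \frac{5}{2} + \frac{25}{3} = \frac{35}{6}$)
$X{\left(v \right)} = 1224 - 8 v$ ($X{\left(v \right)} = - 8 \left(-153 + v\right) = 1224 - 8 v$)
$X{\left(162 \right)} - h{\left(-96,C \right)} = \left(1224 - 1296\right) - \frac{35}{6} = -72 - \frac{35}{6} = - \frac{467}{6}$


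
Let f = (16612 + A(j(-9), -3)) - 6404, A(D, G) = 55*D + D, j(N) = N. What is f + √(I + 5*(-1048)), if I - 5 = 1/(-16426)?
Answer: 9704 + I*√1412473563286/16426 ≈ 9704.0 + 72.353*I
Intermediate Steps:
I = 82129/16426 (I = 5 + 1/(-16426) = 5 - 1/16426 = 82129/16426 ≈ 4.9999)
A(D, G) = 56*D
f = 9704 (f = (16612 + 56*(-9)) - 6404 = (16612 - 504) - 6404 = 16108 - 6404 = 9704)
f + √(I + 5*(-1048)) = 9704 + √(82129/16426 + 5*(-1048)) = 9704 + √(82129/16426 - 5240) = 9704 + √(-85990111/16426) = 9704 + I*√1412473563286/16426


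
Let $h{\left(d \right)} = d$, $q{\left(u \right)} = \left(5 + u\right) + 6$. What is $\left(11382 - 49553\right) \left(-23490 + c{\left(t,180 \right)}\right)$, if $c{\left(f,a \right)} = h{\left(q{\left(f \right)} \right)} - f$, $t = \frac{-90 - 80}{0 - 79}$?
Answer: $896216909$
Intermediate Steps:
$q{\left(u \right)} = 11 + u$
$t = \frac{170}{79}$ ($t = - \frac{170}{-79} = \left(-170\right) \left(- \frac{1}{79}\right) = \frac{170}{79} \approx 2.1519$)
$c{\left(f,a \right)} = 11$ ($c{\left(f,a \right)} = \left(11 + f\right) - f = 11$)
$\left(11382 - 49553\right) \left(-23490 + c{\left(t,180 \right)}\right) = \left(11382 - 49553\right) \left(-23490 + 11\right) = \left(-38171\right) \left(-23479\right) = 896216909$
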